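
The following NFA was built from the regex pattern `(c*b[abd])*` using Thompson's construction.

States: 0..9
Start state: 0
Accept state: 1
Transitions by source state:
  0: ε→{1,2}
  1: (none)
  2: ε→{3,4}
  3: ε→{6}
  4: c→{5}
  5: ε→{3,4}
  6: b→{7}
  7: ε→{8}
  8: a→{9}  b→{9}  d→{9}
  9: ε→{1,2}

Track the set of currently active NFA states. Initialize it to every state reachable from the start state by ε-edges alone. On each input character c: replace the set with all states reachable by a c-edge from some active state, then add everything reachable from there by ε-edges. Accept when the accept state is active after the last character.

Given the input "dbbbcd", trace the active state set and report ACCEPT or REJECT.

start: ε-closure({0}) = {0,1,2,3,4,6}
'd' @ 1: {}  — state set empty
rest 'bbbcd' ignored (set empty)
after full input: {}  (accept=1 not in)

Answer: REJECT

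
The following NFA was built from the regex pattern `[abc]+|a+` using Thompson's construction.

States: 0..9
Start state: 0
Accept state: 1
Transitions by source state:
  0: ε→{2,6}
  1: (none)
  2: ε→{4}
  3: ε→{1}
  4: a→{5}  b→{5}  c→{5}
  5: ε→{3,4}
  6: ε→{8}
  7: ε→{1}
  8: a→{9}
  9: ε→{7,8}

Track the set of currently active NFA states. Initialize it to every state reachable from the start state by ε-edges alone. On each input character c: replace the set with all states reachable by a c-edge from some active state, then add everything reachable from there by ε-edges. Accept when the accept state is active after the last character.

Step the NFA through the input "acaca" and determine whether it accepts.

S₀ = ε-closure({0}) = {0,2,4,6,8}
'a' @ 1: {1,3,4,5,7,8,9}  ✓accept
'c' @ 2: {1,3,4,5}  ✓accept
'a' @ 3: {1,3,4,5}  ✓accept
'c' @ 4: {1,3,4,5}  ✓accept
'a' @ 5: {1,3,4,5}  ✓accept
end set {1,3,4,5} — state 1 in

Answer: ACCEPT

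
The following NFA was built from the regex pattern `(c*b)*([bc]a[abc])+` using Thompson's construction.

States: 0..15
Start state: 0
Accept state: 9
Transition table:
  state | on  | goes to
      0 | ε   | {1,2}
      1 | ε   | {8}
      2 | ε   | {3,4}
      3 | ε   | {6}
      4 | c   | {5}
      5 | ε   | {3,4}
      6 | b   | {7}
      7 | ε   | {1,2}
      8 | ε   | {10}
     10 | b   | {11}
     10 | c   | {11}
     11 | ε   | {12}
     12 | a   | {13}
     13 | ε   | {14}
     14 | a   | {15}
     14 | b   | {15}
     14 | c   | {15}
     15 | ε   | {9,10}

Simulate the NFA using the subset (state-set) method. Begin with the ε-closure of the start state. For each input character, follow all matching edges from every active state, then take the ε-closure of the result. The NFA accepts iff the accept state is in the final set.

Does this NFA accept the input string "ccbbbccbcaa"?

S₀ = ε-closure({0}) = {0,1,2,3,4,6,8,10}
'c' @ 1: {3,4,5,6,11,12}
'c' @ 2: {3,4,5,6}
'b' @ 3: {1,2,3,4,6,7,8,10}
'b' @ 4: {1,2,3,4,6,7,8,10,11,12}
'b' @ 5: {1,2,3,4,6,7,8,10,11,12}
'c' @ 6: {3,4,5,6,11,12}
'c' @ 7: {3,4,5,6}
'b' @ 8: {1,2,3,4,6,7,8,10}
'c' @ 9: {3,4,5,6,11,12}
'a' @ 10: {13,14}
'a' @ 11: {9,10,15}  ✓accept
after full input: {9,10,15}  (accept=9 in)

Answer: ACCEPT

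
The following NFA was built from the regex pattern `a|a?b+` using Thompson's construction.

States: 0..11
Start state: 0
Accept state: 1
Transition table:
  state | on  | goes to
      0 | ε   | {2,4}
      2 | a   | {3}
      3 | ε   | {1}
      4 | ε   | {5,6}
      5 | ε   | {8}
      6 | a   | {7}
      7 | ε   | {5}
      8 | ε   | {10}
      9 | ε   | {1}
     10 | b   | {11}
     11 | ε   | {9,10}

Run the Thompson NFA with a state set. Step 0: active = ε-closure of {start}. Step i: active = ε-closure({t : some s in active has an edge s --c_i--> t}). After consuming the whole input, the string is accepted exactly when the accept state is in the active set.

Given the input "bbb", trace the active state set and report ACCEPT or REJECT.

Answer: ACCEPT

Trace:
start: ε-closure({0}) = {0,2,4,5,6,8,10}
'b' @ 1: {1,9,10,11}  (accept∈set)
'b' @ 2: {1,9,10,11}  (accept∈set)
'b' @ 3: {1,9,10,11}  (accept∈set)
end set {1,9,10,11} — state 1 in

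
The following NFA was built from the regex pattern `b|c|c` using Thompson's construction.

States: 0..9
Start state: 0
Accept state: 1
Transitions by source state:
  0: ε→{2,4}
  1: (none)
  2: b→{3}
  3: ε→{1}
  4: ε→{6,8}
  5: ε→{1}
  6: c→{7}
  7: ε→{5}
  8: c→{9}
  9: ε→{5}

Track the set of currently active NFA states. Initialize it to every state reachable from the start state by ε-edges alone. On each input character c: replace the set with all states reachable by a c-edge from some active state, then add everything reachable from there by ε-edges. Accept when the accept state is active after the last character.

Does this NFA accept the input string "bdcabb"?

Answer: REJECT

Steps:
S₀ = ε-closure({0}) = {0,2,4,6,8}
'b' @ 1: {1,3}  [accepting]
'd' @ 2: {}  — dead — no transitions
rest 'cabb' ignored (set empty)
after full input: {}  (accept=1 not in)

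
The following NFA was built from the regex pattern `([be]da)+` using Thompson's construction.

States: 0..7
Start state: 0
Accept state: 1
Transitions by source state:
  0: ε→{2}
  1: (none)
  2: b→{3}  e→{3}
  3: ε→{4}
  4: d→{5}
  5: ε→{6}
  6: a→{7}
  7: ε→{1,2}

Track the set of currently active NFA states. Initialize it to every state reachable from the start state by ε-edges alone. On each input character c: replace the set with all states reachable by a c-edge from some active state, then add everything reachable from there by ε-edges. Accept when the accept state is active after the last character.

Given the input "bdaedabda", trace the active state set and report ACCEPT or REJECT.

Answer: ACCEPT

Derivation:
start: ε-closure({0}) = {0,2}
'b' @ 1: {3,4}
'd' @ 2: {5,6}
'a' @ 3: {1,2,7}  (accept∈set)
'e' @ 4: {3,4}
'd' @ 5: {5,6}
'a' @ 6: {1,2,7}  (accept∈set)
'b' @ 7: {3,4}
'd' @ 8: {5,6}
'a' @ 9: {1,2,7}  (accept∈set)
end set {1,2,7} — state 1 in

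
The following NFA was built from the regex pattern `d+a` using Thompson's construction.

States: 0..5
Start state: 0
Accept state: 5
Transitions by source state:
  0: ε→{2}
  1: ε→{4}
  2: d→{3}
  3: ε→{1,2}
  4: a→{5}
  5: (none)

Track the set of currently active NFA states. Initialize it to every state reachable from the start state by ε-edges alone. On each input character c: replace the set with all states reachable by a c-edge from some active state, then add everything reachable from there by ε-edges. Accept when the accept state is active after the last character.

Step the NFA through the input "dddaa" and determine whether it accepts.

initial (ε-close {0}): {0,2}
'd' @ 1: {1,2,3,4}
'd' @ 2: {1,2,3,4}
'd' @ 3: {1,2,3,4}
'a' @ 4: {5}  (accept∈set)
'a' @ 5: {}  — state set empty
end set {} — state 5 not in

Answer: REJECT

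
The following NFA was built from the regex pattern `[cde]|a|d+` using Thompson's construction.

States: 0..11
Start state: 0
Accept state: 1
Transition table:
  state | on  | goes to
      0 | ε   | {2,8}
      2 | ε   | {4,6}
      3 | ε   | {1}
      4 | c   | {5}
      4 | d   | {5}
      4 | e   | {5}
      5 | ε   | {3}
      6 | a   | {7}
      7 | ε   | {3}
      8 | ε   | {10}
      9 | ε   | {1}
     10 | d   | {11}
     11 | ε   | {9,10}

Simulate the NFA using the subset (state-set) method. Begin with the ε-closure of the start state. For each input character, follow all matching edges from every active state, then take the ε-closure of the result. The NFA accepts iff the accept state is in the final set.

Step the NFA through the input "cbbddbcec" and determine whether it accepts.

Answer: REJECT

Trace:
S₀ = ε-closure({0}) = {0,2,4,6,8,10}
'c' @ 1: {1,3,5}  (accept∈set)
'b' @ 2: {}  — no active states
rest 'bddbcec' ignored (set empty)
final: {}; accept 1 not in set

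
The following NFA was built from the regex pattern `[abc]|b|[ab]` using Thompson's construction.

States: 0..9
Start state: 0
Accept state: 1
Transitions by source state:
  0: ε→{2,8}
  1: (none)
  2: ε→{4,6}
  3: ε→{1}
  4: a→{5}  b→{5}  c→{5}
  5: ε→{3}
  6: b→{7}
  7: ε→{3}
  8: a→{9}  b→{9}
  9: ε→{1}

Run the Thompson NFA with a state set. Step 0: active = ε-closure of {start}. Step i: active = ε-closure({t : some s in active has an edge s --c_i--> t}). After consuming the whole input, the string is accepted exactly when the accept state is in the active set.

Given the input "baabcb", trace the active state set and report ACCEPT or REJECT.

S₀ = ε-closure({0}) = {0,2,4,6,8}
'b' @ 1: {1,3,5,7,9}  (accept∈set)
'a' @ 2: {}  — state set empty
rest 'abcb' ignored (set empty)
after full input: {}  (accept=1 not in)

Answer: REJECT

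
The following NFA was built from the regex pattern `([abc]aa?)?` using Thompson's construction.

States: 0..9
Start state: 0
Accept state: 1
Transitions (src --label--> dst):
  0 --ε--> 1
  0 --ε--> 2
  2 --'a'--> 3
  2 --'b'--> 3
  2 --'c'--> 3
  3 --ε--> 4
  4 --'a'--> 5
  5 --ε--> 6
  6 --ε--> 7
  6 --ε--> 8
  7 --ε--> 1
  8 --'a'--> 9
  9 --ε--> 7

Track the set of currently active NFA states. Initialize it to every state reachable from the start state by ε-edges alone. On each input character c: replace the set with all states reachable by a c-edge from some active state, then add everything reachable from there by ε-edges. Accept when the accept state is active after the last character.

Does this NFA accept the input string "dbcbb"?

Answer: REJECT

Steps:
S₀ = ε-closure({0}) = {0,1,2}
'd' @ 1: {}  — state set empty
rest 'bcbb' ignored (set empty)
final: {}; accept 1 not in set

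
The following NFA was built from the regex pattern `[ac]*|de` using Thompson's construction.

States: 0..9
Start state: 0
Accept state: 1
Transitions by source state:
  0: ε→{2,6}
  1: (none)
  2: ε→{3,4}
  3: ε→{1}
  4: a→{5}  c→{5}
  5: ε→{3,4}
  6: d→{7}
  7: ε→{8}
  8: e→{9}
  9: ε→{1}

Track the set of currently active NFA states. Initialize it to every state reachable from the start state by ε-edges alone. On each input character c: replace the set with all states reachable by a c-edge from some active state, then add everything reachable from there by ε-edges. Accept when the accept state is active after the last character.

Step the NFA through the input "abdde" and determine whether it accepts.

initial (ε-close {0}): {0,1,2,3,4,6}
'a' @ 1: {1,3,4,5}  ✓accept
'b' @ 2: {}  — no active states
rest 'dde' ignored (set empty)
final: {}; accept 1 not in set

Answer: REJECT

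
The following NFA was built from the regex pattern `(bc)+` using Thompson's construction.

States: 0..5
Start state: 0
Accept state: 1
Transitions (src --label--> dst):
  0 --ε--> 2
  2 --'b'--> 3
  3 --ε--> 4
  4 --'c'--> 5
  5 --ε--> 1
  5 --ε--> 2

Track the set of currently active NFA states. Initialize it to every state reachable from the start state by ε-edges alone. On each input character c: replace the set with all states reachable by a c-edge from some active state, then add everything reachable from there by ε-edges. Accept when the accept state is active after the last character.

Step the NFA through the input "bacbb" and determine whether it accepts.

initial (ε-close {0}): {0,2}
'b' @ 1: {3,4}
'a' @ 2: {}  — no active states
rest 'cbb' ignored (set empty)
after full input: {}  (accept=1 not in)

Answer: REJECT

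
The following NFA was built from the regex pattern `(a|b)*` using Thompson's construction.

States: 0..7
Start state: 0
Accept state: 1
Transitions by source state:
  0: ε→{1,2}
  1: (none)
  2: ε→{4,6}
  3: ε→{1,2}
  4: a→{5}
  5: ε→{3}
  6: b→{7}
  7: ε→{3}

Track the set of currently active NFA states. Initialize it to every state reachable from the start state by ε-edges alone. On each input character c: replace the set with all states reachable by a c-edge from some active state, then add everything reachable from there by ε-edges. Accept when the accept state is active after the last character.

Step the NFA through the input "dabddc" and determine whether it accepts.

initial (ε-close {0}): {0,1,2,4,6}
'd' @ 1: {}  — state set empty
rest 'abddc' ignored (set empty)
final: {}; accept 1 not in set

Answer: REJECT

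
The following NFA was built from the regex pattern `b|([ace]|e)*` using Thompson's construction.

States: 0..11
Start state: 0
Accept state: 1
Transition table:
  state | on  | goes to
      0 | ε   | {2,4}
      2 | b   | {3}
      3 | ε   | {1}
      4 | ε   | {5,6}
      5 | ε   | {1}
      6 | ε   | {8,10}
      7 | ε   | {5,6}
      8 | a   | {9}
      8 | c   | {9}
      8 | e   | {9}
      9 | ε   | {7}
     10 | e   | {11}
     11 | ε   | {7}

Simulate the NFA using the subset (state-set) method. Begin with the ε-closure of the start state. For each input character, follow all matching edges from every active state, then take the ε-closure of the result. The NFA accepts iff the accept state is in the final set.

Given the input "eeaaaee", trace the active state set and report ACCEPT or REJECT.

Answer: ACCEPT

Steps:
S₀ = ε-closure({0}) = {0,1,2,4,5,6,8,10}
'e' @ 1: {1,5,6,7,8,9,10,11}  (accept∈set)
'e' @ 2: {1,5,6,7,8,9,10,11}  (accept∈set)
'a' @ 3: {1,5,6,7,8,9,10}  (accept∈set)
'a' @ 4: {1,5,6,7,8,9,10}  (accept∈set)
'a' @ 5: {1,5,6,7,8,9,10}  (accept∈set)
'e' @ 6: {1,5,6,7,8,9,10,11}  (accept∈set)
'e' @ 7: {1,5,6,7,8,9,10,11}  (accept∈set)
end set {1,5,6,7,8,9,10,11} — state 1 in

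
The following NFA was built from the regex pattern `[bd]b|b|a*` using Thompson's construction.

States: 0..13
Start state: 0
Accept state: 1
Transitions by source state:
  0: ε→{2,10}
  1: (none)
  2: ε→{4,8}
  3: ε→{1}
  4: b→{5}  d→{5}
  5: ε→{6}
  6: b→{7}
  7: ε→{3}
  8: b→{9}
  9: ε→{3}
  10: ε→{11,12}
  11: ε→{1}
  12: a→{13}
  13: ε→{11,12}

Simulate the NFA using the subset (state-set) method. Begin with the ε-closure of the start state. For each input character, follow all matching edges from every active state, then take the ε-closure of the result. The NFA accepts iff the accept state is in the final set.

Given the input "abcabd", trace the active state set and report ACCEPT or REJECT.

Answer: REJECT

Derivation:
start: ε-closure({0}) = {0,1,2,4,8,10,11,12}
'a' @ 1: {1,11,12,13}  (accept∈set)
'b' @ 2: {}  — state set empty
rest 'cabd' ignored (set empty)
after full input: {}  (accept=1 not in)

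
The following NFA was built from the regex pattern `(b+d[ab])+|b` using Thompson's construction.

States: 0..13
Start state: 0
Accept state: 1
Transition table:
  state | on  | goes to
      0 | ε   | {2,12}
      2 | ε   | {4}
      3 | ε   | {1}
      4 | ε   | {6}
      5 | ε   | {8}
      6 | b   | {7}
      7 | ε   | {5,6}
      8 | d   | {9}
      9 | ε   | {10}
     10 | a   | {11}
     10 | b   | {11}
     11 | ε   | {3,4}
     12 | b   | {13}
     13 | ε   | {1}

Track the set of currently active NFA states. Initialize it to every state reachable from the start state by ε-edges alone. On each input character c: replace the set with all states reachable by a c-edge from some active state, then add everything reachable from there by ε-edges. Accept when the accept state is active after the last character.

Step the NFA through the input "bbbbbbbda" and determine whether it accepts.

S₀ = ε-closure({0}) = {0,2,4,6,12}
'b' @ 1: {1,5,6,7,8,13}  ✓accept
'b' @ 2: {5,6,7,8}
'b' @ 3: {5,6,7,8}
'b' @ 4: {5,6,7,8}
'b' @ 5: {5,6,7,8}
'b' @ 6: {5,6,7,8}
'b' @ 7: {5,6,7,8}
'd' @ 8: {9,10}
'a' @ 9: {1,3,4,6,11}  ✓accept
end set {1,3,4,6,11} — state 1 in

Answer: ACCEPT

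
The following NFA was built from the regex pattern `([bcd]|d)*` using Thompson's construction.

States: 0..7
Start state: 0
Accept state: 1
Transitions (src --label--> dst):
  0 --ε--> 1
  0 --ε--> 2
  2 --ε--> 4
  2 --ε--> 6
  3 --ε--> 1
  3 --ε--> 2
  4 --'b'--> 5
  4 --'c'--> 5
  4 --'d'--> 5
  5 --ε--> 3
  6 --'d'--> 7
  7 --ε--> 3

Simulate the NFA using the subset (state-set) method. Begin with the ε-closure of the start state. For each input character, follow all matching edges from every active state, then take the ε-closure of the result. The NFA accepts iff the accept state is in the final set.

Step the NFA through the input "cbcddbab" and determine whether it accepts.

initial (ε-close {0}): {0,1,2,4,6}
'c' @ 1: {1,2,3,4,5,6}  (accept∈set)
'b' @ 2: {1,2,3,4,5,6}  (accept∈set)
'c' @ 3: {1,2,3,4,5,6}  (accept∈set)
'd' @ 4: {1,2,3,4,5,6,7}  (accept∈set)
'd' @ 5: {1,2,3,4,5,6,7}  (accept∈set)
'b' @ 6: {1,2,3,4,5,6}  (accept∈set)
'a' @ 7: {}  — no active states
rest 'b' ignored (set empty)
end set {} — state 1 not in

Answer: REJECT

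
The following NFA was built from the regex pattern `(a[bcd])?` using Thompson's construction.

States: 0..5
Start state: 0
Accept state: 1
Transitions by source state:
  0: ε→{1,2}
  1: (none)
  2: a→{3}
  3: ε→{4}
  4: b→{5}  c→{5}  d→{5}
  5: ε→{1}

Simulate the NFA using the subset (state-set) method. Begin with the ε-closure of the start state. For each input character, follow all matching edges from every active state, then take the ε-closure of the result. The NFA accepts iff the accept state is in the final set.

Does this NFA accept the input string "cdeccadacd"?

initial (ε-close {0}): {0,1,2}
'c' @ 1: {}  — dead — no transitions
rest 'deccadacd' ignored (set empty)
after full input: {}  (accept=1 not in)

Answer: REJECT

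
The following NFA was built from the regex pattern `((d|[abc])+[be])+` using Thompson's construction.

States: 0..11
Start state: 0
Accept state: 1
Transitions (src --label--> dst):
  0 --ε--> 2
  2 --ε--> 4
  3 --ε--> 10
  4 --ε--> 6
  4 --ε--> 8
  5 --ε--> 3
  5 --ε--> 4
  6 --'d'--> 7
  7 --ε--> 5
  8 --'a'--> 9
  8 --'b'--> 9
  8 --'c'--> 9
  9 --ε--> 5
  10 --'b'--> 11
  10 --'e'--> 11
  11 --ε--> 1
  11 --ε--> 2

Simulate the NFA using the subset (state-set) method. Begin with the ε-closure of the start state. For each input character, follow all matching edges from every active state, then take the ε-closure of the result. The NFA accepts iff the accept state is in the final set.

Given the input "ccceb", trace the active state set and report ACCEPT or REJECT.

Answer: REJECT

Derivation:
start: ε-closure({0}) = {0,2,4,6,8}
'c' @ 1: {3,4,5,6,8,9,10}
'c' @ 2: {3,4,5,6,8,9,10}
'c' @ 3: {3,4,5,6,8,9,10}
'e' @ 4: {1,2,4,6,8,11}  [accepting]
'b' @ 5: {3,4,5,6,8,9,10}
after full input: {3,4,5,6,8,9,10}  (accept=1 not in)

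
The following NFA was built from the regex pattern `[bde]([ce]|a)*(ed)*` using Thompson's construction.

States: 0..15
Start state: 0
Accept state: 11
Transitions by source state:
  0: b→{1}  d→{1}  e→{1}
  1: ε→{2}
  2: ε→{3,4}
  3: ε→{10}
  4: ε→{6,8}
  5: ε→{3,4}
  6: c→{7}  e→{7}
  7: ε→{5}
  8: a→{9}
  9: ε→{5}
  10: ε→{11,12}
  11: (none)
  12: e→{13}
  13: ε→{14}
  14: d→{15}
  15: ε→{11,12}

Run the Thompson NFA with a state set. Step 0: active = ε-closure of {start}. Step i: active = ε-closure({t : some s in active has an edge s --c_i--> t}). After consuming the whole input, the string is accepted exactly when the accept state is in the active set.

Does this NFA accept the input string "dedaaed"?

Answer: REJECT

Trace:
start: ε-closure({0}) = {0}
'd' @ 1: {1,2,3,4,6,8,10,11,12}  (accept∈set)
'e' @ 2: {3,4,5,6,7,8,10,11,12,13,14}  (accept∈set)
'd' @ 3: {11,12,15}  (accept∈set)
'a' @ 4: {}  — dead — no transitions
rest 'aed' ignored (set empty)
end set {} — state 11 not in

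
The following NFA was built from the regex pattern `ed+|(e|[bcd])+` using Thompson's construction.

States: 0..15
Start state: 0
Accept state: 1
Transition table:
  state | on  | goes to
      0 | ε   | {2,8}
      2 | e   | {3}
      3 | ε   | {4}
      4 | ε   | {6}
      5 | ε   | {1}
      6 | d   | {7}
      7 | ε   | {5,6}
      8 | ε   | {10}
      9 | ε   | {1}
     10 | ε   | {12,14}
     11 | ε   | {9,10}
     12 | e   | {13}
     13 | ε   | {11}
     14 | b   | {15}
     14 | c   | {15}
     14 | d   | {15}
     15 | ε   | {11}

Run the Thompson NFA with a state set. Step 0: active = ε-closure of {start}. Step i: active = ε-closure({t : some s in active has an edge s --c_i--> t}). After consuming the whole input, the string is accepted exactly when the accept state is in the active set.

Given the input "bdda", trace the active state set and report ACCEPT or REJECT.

Answer: REJECT

Steps:
initial (ε-close {0}): {0,2,8,10,12,14}
'b' @ 1: {1,9,10,11,12,14,15}  ✓accept
'd' @ 2: {1,9,10,11,12,14,15}  ✓accept
'd' @ 3: {1,9,10,11,12,14,15}  ✓accept
'a' @ 4: {}  — no active states
final: {}; accept 1 not in set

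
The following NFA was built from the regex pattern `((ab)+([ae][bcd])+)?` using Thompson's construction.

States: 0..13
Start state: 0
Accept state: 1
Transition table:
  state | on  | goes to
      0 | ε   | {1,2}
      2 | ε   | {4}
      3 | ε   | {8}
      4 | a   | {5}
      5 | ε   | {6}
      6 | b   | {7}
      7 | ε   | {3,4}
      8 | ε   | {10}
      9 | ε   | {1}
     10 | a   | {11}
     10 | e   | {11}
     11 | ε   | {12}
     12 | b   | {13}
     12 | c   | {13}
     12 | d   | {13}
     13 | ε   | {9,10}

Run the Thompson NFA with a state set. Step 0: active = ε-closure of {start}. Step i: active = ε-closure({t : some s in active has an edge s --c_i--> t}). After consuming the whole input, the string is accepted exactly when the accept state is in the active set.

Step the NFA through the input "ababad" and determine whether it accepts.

S₀ = ε-closure({0}) = {0,1,2,4}
'a' @ 1: {5,6}
'b' @ 2: {3,4,7,8,10}
'a' @ 3: {5,6,11,12}
'b' @ 4: {1,3,4,7,8,9,10,13}  (accept∈set)
'a' @ 5: {5,6,11,12}
'd' @ 6: {1,9,10,13}  (accept∈set)
final: {1,9,10,13}; accept 1 in set

Answer: ACCEPT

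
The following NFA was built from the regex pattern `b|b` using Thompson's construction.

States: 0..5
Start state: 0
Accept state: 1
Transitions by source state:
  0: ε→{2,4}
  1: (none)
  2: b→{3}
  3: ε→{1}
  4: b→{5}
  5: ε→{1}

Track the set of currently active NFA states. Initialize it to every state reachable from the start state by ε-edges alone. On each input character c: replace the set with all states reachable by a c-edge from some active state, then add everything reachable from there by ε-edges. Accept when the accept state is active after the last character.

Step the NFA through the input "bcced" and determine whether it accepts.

Answer: REJECT

Derivation:
start: ε-closure({0}) = {0,2,4}
'b' @ 1: {1,3,5}  ✓accept
'c' @ 2: {}  — state set empty
rest 'ced' ignored (set empty)
final: {}; accept 1 not in set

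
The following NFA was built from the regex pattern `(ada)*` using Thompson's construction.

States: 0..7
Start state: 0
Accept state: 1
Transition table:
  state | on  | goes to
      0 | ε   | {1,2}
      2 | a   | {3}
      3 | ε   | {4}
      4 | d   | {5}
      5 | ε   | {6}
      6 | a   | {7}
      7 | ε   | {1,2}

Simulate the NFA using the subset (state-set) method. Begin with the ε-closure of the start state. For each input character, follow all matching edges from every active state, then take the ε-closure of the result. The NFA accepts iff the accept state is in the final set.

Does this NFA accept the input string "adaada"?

start: ε-closure({0}) = {0,1,2}
'a' @ 1: {3,4}
'd' @ 2: {5,6}
'a' @ 3: {1,2,7}  ✓accept
'a' @ 4: {3,4}
'd' @ 5: {5,6}
'a' @ 6: {1,2,7}  ✓accept
end set {1,2,7} — state 1 in

Answer: ACCEPT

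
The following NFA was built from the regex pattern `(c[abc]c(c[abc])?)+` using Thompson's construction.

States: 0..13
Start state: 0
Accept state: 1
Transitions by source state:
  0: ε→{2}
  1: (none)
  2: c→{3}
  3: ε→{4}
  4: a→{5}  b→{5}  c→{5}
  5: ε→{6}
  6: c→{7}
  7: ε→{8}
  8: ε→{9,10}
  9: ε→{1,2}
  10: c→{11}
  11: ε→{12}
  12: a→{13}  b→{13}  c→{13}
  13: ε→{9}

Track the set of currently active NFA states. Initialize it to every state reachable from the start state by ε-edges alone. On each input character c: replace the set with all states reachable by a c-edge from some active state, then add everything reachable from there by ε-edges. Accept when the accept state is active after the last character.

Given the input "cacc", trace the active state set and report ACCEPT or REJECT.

S₀ = ε-closure({0}) = {0,2}
'c' @ 1: {3,4}
'a' @ 2: {5,6}
'c' @ 3: {1,2,7,8,9,10}  ✓accept
'c' @ 4: {3,4,11,12}
end set {3,4,11,12} — state 1 not in

Answer: REJECT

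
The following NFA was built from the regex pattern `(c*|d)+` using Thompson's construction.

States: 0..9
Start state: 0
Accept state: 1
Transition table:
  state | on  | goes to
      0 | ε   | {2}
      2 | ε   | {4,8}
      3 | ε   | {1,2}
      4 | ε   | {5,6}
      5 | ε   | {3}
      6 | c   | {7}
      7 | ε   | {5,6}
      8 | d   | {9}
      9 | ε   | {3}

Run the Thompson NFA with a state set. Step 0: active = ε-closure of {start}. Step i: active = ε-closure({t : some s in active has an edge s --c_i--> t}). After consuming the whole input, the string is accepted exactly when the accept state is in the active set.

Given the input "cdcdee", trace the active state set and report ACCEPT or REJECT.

S₀ = ε-closure({0}) = {0,1,2,3,4,5,6,8}
'c' @ 1: {1,2,3,4,5,6,7,8}  [accepting]
'd' @ 2: {1,2,3,4,5,6,8,9}  [accepting]
'c' @ 3: {1,2,3,4,5,6,7,8}  [accepting]
'd' @ 4: {1,2,3,4,5,6,8,9}  [accepting]
'e' @ 5: {}  — state set empty
rest 'e' ignored (set empty)
final: {}; accept 1 not in set

Answer: REJECT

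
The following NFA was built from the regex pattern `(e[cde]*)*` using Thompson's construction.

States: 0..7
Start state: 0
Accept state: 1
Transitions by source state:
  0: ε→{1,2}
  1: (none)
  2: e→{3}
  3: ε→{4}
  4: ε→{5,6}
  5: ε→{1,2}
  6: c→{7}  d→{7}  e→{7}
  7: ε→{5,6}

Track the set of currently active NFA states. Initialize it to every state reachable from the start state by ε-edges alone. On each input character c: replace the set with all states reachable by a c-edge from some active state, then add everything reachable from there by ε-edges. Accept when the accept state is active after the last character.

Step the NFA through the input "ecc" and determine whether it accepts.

start: ε-closure({0}) = {0,1,2}
'e' @ 1: {1,2,3,4,5,6}  (accept∈set)
'c' @ 2: {1,2,5,6,7}  (accept∈set)
'c' @ 3: {1,2,5,6,7}  (accept∈set)
end set {1,2,5,6,7} — state 1 in

Answer: ACCEPT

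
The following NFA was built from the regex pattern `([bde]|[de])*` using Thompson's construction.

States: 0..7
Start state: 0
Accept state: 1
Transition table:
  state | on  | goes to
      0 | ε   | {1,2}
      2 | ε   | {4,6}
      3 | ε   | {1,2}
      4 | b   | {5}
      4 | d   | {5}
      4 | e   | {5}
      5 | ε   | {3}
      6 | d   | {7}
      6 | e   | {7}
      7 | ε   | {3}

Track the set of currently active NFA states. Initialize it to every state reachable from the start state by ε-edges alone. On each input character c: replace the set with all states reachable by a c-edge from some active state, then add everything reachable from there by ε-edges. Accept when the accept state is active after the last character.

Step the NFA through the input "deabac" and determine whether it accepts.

S₀ = ε-closure({0}) = {0,1,2,4,6}
'd' @ 1: {1,2,3,4,5,6,7}  ✓accept
'e' @ 2: {1,2,3,4,5,6,7}  ✓accept
'a' @ 3: {}  — state set empty
rest 'bac' ignored (set empty)
after full input: {}  (accept=1 not in)

Answer: REJECT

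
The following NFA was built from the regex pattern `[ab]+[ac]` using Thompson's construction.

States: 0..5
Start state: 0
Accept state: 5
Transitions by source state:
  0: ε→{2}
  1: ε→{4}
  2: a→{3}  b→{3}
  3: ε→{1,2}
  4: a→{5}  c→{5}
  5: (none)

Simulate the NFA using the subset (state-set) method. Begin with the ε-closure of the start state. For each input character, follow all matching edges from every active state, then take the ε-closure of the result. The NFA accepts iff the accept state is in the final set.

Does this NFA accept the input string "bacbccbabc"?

start: ε-closure({0}) = {0,2}
'b' @ 1: {1,2,3,4}
'a' @ 2: {1,2,3,4,5}  ✓accept
'c' @ 3: {5}  ✓accept
'b' @ 4: {}  — state set empty
rest 'ccbabc' ignored (set empty)
final: {}; accept 5 not in set

Answer: REJECT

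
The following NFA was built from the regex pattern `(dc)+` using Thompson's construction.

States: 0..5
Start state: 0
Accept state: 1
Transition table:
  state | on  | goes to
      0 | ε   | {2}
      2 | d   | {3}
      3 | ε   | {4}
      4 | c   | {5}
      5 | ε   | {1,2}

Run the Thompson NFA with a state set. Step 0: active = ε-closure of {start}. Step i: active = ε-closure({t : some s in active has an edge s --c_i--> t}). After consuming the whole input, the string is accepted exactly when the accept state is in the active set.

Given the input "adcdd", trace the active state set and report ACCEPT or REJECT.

S₀ = ε-closure({0}) = {0,2}
'a' @ 1: {}  — dead — no transitions
rest 'dcdd' ignored (set empty)
end set {} — state 1 not in

Answer: REJECT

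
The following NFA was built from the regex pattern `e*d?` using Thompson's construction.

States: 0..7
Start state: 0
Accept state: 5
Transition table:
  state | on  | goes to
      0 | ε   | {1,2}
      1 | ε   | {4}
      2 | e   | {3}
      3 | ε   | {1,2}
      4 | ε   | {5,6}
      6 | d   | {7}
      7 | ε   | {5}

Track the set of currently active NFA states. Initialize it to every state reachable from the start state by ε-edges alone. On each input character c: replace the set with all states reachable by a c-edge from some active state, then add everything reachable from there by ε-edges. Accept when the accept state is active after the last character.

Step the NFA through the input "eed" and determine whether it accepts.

Answer: ACCEPT

Trace:
S₀ = ε-closure({0}) = {0,1,2,4,5,6}
'e' @ 1: {1,2,3,4,5,6}  ✓accept
'e' @ 2: {1,2,3,4,5,6}  ✓accept
'd' @ 3: {5,7}  ✓accept
final: {5,7}; accept 5 in set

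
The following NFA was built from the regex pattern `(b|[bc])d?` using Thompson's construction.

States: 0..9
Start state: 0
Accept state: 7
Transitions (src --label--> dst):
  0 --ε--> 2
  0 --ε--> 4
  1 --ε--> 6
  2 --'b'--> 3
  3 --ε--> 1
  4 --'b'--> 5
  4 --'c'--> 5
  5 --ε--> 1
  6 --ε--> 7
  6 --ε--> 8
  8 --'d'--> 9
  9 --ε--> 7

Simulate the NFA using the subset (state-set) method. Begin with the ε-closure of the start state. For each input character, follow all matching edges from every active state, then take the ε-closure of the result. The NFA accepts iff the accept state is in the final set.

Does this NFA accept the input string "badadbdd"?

start: ε-closure({0}) = {0,2,4}
'b' @ 1: {1,3,5,6,7,8}  [accepting]
'a' @ 2: {}  — state set empty
rest 'dadbdd' ignored (set empty)
final: {}; accept 7 not in set

Answer: REJECT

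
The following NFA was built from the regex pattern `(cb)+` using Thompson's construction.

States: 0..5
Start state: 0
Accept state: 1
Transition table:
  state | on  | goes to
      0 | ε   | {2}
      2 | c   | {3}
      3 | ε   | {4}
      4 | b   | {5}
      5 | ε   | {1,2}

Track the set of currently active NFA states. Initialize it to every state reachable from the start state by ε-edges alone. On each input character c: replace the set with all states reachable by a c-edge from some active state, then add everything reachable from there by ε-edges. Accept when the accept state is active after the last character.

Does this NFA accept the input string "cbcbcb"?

Answer: ACCEPT

Derivation:
start: ε-closure({0}) = {0,2}
'c' @ 1: {3,4}
'b' @ 2: {1,2,5}  [accepting]
'c' @ 3: {3,4}
'b' @ 4: {1,2,5}  [accepting]
'c' @ 5: {3,4}
'b' @ 6: {1,2,5}  [accepting]
after full input: {1,2,5}  (accept=1 in)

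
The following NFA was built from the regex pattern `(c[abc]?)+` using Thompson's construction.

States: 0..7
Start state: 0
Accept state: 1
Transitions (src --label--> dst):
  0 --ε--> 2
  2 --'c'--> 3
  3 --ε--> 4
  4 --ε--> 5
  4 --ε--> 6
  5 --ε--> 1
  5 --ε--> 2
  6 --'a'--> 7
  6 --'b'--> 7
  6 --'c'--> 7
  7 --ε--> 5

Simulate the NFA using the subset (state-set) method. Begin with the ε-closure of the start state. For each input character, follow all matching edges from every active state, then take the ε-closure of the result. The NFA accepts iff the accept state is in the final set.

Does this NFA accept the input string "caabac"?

Answer: REJECT

Derivation:
start: ε-closure({0}) = {0,2}
'c' @ 1: {1,2,3,4,5,6}  ✓accept
'a' @ 2: {1,2,5,7}  ✓accept
'a' @ 3: {}  — state set empty
rest 'bac' ignored (set empty)
final: {}; accept 1 not in set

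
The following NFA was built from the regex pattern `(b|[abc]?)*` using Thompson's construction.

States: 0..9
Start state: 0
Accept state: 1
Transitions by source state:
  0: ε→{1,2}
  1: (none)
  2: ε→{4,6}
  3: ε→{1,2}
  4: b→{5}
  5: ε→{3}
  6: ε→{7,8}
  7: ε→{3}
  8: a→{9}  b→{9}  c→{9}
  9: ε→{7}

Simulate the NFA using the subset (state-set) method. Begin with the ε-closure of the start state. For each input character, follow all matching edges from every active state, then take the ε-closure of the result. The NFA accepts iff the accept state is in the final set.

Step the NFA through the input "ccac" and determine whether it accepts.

start: ε-closure({0}) = {0,1,2,3,4,6,7,8}
'c' @ 1: {1,2,3,4,6,7,8,9}  [accepting]
'c' @ 2: {1,2,3,4,6,7,8,9}  [accepting]
'a' @ 3: {1,2,3,4,6,7,8,9}  [accepting]
'c' @ 4: {1,2,3,4,6,7,8,9}  [accepting]
after full input: {1,2,3,4,6,7,8,9}  (accept=1 in)

Answer: ACCEPT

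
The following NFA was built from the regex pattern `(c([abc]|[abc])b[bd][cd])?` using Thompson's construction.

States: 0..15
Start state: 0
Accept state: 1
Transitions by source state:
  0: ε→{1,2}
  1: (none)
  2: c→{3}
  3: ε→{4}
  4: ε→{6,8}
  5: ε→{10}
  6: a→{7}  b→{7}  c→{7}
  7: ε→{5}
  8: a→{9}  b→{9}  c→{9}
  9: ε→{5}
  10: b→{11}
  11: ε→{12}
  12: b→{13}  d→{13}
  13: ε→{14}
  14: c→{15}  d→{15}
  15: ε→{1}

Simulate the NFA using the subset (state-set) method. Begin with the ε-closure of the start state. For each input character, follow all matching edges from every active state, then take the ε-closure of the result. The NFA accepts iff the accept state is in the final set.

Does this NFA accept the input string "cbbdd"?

start: ε-closure({0}) = {0,1,2}
'c' @ 1: {3,4,6,8}
'b' @ 2: {5,7,9,10}
'b' @ 3: {11,12}
'd' @ 4: {13,14}
'd' @ 5: {1,15}  (accept∈set)
final: {1,15}; accept 1 in set

Answer: ACCEPT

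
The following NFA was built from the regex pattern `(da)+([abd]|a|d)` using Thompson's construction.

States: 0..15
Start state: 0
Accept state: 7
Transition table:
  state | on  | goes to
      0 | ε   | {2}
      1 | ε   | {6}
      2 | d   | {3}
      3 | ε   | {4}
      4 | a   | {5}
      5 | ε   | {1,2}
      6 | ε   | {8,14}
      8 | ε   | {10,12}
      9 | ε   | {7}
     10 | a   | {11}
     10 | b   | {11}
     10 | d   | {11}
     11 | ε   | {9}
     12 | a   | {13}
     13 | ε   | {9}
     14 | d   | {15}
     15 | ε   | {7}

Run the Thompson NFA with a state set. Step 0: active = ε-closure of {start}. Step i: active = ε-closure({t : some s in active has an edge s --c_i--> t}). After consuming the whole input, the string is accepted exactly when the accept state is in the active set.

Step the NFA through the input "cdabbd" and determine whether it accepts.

initial (ε-close {0}): {0,2}
'c' @ 1: {}  — no active states
rest 'dabbd' ignored (set empty)
after full input: {}  (accept=7 not in)

Answer: REJECT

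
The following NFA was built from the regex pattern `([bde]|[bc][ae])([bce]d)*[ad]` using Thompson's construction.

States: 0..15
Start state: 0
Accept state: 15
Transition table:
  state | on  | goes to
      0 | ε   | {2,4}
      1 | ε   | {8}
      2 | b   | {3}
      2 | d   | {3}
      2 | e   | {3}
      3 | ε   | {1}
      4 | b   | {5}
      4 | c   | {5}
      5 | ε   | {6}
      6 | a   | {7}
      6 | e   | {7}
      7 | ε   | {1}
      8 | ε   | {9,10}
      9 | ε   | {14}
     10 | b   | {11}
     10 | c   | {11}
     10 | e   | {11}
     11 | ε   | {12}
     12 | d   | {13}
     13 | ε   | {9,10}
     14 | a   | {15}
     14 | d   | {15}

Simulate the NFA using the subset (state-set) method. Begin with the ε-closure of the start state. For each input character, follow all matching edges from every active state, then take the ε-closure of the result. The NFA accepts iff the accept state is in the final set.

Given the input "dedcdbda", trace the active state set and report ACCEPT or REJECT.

Answer: ACCEPT

Derivation:
initial (ε-close {0}): {0,2,4}
'd' @ 1: {1,3,8,9,10,14}
'e' @ 2: {11,12}
'd' @ 3: {9,10,13,14}
'c' @ 4: {11,12}
'd' @ 5: {9,10,13,14}
'b' @ 6: {11,12}
'd' @ 7: {9,10,13,14}
'a' @ 8: {15}  ✓accept
final: {15}; accept 15 in set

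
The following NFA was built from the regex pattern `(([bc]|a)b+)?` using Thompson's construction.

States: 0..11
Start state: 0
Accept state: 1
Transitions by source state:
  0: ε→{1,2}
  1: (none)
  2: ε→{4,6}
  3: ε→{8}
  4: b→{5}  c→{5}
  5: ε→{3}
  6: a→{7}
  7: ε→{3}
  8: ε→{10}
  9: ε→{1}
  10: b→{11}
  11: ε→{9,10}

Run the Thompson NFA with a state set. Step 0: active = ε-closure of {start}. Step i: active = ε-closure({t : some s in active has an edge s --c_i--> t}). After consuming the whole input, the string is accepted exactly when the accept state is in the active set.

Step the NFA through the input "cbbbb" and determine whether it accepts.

Answer: ACCEPT

Derivation:
initial (ε-close {0}): {0,1,2,4,6}
'c' @ 1: {3,5,8,10}
'b' @ 2: {1,9,10,11}  ✓accept
'b' @ 3: {1,9,10,11}  ✓accept
'b' @ 4: {1,9,10,11}  ✓accept
'b' @ 5: {1,9,10,11}  ✓accept
end set {1,9,10,11} — state 1 in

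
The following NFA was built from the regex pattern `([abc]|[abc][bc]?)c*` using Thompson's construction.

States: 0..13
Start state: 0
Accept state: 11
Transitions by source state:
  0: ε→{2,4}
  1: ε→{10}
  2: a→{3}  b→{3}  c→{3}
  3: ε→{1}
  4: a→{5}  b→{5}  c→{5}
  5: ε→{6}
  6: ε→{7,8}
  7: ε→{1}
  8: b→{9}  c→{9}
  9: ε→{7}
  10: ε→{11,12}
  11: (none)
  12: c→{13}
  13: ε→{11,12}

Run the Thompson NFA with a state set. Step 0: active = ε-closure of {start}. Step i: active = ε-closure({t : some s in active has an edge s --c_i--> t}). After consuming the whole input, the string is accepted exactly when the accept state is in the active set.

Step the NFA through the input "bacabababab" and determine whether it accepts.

initial (ε-close {0}): {0,2,4}
'b' @ 1: {1,3,5,6,7,8,10,11,12}  [accepting]
'a' @ 2: {}  — dead — no transitions
rest 'cabababab' ignored (set empty)
end set {} — state 11 not in

Answer: REJECT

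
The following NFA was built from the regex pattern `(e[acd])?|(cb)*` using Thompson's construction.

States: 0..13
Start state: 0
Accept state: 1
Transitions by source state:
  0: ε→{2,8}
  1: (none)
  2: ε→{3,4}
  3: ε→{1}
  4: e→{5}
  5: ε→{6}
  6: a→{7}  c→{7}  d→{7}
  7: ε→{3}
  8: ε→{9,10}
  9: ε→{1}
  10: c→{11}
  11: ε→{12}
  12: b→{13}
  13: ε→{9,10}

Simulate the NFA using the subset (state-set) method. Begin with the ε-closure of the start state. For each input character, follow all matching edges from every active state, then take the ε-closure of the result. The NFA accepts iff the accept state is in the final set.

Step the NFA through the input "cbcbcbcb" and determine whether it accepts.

start: ε-closure({0}) = {0,1,2,3,4,8,9,10}
'c' @ 1: {11,12}
'b' @ 2: {1,9,10,13}  ✓accept
'c' @ 3: {11,12}
'b' @ 4: {1,9,10,13}  ✓accept
'c' @ 5: {11,12}
'b' @ 6: {1,9,10,13}  ✓accept
'c' @ 7: {11,12}
'b' @ 8: {1,9,10,13}  ✓accept
final: {1,9,10,13}; accept 1 in set

Answer: ACCEPT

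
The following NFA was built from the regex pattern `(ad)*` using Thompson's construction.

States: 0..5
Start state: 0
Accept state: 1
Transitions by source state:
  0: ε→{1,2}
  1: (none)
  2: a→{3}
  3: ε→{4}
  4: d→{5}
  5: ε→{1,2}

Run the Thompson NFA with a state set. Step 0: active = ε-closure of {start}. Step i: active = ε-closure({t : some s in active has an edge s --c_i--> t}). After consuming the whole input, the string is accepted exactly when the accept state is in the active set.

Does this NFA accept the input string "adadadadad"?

Answer: ACCEPT

Trace:
start: ε-closure({0}) = {0,1,2}
'a' @ 1: {3,4}
'd' @ 2: {1,2,5}  (accept∈set)
'a' @ 3: {3,4}
'd' @ 4: {1,2,5}  (accept∈set)
'a' @ 5: {3,4}
'd' @ 6: {1,2,5}  (accept∈set)
'a' @ 7: {3,4}
'd' @ 8: {1,2,5}  (accept∈set)
'a' @ 9: {3,4}
'd' @ 10: {1,2,5}  (accept∈set)
after full input: {1,2,5}  (accept=1 in)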